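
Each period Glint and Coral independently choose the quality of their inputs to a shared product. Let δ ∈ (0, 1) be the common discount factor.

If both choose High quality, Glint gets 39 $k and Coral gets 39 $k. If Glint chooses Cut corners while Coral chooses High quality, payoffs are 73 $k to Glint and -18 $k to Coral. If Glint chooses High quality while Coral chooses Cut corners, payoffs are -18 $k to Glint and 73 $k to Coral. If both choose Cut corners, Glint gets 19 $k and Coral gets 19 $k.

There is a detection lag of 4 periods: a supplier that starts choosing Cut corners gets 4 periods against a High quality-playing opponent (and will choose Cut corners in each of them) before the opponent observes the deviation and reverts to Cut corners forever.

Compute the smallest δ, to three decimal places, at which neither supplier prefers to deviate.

Deviating for the 4 undetected periods gains 73−39 = 34 per period over cooperation, then loses 39−19 = 20 per period forever once punishment starts.
Gain: 34(1 + δ + … + δ^3); loss: 20·δ^4/(1−δ).
No profitable deviation ⇔ 34(1−δ^4) ≤ 20·δ^4, i.e. δ^4 ≥ 34/(34+20) = 17/27.
Hence δ ≥ (17/27)^(1/4) ≈ 0.891.

0.891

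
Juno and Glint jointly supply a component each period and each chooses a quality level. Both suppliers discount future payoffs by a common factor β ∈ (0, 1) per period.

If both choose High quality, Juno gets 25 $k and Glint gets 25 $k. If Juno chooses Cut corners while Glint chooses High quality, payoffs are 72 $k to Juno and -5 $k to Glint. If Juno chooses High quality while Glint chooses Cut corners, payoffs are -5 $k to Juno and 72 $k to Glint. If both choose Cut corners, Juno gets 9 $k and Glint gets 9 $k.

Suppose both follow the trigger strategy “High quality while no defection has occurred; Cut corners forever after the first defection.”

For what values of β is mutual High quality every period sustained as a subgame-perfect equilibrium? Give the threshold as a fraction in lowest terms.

47/63

Under grim trigger the critical discount factor is (T−C)/(T−P) with T = 72, C = 25, P = 9.
β* = (72−25)/(72−9) = 47/63.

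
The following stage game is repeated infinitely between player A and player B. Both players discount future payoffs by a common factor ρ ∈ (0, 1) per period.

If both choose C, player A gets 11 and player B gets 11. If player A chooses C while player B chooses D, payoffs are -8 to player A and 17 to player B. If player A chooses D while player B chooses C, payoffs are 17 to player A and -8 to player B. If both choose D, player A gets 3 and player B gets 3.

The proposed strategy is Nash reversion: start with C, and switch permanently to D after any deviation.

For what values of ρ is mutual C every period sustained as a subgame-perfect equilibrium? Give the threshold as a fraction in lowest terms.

11/(1−ρ) ≥ 17 + 3ρ/(1−ρ)
11 ≥ 17 − 14ρ
ρ ≥ 6/14 = 3/7.

3/7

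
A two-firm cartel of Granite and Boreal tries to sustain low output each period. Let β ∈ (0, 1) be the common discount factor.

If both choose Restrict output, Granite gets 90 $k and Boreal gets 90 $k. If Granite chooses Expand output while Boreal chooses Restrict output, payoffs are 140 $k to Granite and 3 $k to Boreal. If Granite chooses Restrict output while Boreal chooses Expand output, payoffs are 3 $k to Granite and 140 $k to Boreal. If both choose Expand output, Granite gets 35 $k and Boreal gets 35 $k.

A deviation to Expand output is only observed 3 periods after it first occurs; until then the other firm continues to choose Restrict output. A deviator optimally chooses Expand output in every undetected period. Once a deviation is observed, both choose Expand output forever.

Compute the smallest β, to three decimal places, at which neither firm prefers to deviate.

0.781

A deviator earns 140 for 3 periods, then 35 forever; cooperating earns 90 forever. Multiplying the IC by (1−β):
90 ≥ 140(1−β^3) + 35β^3, so 105·β^3 ≥ 50 and β^3 ≥ 10/21.
β ≥ (10/21)^(1/3) ≈ 0.781.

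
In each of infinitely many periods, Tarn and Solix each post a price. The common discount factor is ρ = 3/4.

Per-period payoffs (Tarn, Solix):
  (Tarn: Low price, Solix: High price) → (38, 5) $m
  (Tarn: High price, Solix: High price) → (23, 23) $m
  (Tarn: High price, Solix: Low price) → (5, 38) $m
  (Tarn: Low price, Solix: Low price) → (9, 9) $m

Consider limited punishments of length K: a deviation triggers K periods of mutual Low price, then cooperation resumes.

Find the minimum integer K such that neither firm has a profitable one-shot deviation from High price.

No profitable deviation requires (23−9)(ρ+…+ρ^K) ≥ 38−23, i.e. ρ+…+ρ^K ≥ 15/14 ≈ 1.0714.
With ρ = 3/4, the partial sums are K=1: 0.7500, K=2: 1.3125.
K = 2 is the first length at which the sum reaches 1.0714.

2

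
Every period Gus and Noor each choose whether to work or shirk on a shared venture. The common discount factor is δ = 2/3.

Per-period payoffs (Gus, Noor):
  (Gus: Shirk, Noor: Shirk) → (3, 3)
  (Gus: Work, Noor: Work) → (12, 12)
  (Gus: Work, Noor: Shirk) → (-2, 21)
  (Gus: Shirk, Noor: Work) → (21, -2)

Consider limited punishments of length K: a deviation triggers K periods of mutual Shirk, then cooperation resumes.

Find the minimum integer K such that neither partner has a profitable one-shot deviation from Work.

2

IC: δ(1−δ^K)/(1−δ) ≥ (21−12)/(12−3) = 1.
With δ = 2/3: need 1 − δ^K ≥ 1·(1−2/3)/(2/3), i.e. δ^K ≤ 0.5000.
Since (2/3)^1 = 0.6667 and (2/3)^2 = 0.4444, the smallest such K is 2.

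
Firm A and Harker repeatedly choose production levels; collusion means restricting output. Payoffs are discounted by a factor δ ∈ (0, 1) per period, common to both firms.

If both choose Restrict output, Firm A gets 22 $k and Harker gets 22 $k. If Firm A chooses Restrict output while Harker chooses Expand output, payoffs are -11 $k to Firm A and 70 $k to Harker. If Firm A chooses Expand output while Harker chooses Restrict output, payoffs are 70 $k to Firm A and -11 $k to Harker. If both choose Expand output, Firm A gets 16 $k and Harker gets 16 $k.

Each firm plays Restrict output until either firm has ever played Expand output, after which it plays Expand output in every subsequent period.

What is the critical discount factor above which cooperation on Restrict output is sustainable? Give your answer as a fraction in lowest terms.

8/9

Cooperation forever yields 22 each period: 22/(1−δ).
Deviating yields 70 once, then 16 forever: 70 + 16δ/(1−δ).
No profitable deviation requires 22/(1−δ) ≥ 70 + 16δ/(1−δ).
Multiplying by (1−δ): 22 ≥ 70(1−δ) + 16δ = 70 − 54δ.
So 54δ ≥ 48, i.e. δ ≥ 48/54 = 8/9.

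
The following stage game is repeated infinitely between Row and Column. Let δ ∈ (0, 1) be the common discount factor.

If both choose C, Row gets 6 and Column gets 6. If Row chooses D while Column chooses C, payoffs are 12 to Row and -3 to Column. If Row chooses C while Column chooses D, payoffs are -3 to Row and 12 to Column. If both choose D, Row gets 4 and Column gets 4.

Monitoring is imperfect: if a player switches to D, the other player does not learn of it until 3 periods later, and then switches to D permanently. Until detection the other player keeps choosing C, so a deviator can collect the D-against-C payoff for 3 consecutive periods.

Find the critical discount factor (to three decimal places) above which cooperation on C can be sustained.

0.909

A deviator earns 12 for 3 periods, then 4 forever; cooperating earns 6 forever. Multiplying the IC by (1−δ):
6 ≥ 12(1−δ^3) + 4δ^3, so 8·δ^3 ≥ 6 and δ^3 ≥ 3/4.
δ ≥ (3/4)^(1/3) ≈ 0.909.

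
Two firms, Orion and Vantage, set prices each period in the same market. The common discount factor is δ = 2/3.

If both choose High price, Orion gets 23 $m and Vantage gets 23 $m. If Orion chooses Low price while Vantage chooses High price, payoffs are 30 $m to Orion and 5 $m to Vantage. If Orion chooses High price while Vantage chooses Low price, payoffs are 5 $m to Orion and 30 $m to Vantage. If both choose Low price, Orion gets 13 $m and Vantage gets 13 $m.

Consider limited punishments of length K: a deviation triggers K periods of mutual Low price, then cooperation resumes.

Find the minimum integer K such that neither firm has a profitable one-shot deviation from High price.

2

Need Σ_{k=1}^{K} δ^k ≥ (30−23)/(23−13) = 0.7000 at δ = 2/3.
At K = 1 the sum is 0.6667 < 0.7000; at K = 2 it is 1.1111 ≥ 0.7000.
So the minimum punishment length is K = 2.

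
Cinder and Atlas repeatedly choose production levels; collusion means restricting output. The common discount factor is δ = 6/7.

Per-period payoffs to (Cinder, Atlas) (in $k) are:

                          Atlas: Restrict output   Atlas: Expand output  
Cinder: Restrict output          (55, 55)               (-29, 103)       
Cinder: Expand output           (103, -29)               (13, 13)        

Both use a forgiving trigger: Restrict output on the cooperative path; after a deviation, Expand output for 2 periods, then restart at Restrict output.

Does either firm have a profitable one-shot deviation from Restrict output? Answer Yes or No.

IC: δ+…+δ^2 ≥ (103−55)/(55−13) = 8/7.
At δ = 6/7: partial sum = 1.5918 ≥ 1.1429. Cooperation sustainable.

No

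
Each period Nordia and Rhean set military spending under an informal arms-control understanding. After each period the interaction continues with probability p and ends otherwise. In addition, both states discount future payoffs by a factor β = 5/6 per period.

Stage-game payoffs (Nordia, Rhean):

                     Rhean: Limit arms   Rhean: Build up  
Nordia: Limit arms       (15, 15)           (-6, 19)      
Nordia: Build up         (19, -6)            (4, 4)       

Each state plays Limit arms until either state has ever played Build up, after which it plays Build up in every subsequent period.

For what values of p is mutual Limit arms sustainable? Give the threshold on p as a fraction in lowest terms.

8/25

With continuation probability p and discount β, the effective per-period discount factor is βp.
Grim-trigger IC: βp ≥ (19−15)/(19−4) = 4/15.
So p ≥ (4/15)/(5/6) = 8/25.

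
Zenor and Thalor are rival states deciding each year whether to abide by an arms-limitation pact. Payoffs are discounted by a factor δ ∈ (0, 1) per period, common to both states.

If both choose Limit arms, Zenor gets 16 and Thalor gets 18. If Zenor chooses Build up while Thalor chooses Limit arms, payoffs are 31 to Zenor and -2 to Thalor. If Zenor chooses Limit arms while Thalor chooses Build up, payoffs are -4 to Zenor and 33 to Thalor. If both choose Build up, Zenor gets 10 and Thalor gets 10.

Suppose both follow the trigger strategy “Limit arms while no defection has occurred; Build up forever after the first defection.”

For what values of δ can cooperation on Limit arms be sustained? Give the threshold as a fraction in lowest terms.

5/7

Zenor: cooperation gives 16 each period; deviation gives 31 once then 10 forever.
  16/(1−δ) ≥ 31 + 10δ/(1−δ) ⇒ δ ≥ 15/21 = 5/7.
Thalor: cooperation gives 18 each period; deviation gives 33 once then 10 forever.
  δ ≥ 15/23.
Both must hold, so the binding constraint is Zenor's: δ ≥ 5/7.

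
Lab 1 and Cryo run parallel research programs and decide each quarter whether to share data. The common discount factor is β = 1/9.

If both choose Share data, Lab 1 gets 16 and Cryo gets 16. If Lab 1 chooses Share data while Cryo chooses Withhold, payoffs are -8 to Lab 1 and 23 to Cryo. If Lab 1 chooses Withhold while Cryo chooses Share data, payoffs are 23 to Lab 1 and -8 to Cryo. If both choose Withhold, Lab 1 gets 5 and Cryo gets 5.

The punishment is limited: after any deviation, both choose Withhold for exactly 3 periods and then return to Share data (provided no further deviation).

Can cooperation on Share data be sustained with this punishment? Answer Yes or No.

No

A one-shot deviation gives 23 now, then 5 for 3 periods, then back to 16.
Gain from deviating: (23−16) today; loss: (16−5) in each of the next 3 periods.
No-deviation condition: (16−5)(β+…+β^3) ≥ 23−16, i.e. β+…+β^3 ≥ 7/11.
At β = 1/9: β+…+β^3 = 0.1248 < 0.6364.
So cooperation is not sustainable.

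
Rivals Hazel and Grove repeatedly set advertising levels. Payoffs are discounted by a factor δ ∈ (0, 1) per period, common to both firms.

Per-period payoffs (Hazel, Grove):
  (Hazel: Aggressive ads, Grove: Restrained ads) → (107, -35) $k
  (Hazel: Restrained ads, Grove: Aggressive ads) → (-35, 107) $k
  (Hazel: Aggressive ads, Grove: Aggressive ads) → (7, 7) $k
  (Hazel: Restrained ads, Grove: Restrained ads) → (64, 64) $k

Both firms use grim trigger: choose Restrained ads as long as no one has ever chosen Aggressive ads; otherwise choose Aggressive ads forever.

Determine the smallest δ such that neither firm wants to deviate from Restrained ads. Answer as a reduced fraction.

43/100

Cooperation forever yields 64 each period: 64/(1−δ).
Deviating yields 107 once, then 7 forever: 107 + 7δ/(1−δ).
No profitable deviation requires 64/(1−δ) ≥ 107 + 7δ/(1−δ).
Multiplying by (1−δ): 64 ≥ 107(1−δ) + 7δ = 107 − 100δ.
So 100δ ≥ 43, i.e. δ ≥ 43/100.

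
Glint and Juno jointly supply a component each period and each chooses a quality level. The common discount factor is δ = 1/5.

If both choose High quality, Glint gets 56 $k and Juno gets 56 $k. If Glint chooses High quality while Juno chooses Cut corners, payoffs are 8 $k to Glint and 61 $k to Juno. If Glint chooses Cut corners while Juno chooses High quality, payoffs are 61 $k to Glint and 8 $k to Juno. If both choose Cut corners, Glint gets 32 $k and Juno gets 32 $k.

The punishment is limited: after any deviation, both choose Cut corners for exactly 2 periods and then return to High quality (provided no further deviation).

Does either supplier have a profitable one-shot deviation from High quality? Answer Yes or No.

No

Comparing payoff streams over the 3 periods until play realigns: cooperate → 56(1+δ+…+δ^2); deviate → 61 + 32(δ+…+δ^2).
Cooperation is sustained iff (56−32)(δ+…+δ^2) ≥ 61−56.
δ+…+δ^2 = 1/5·(1−(1/5)^2)/(1−1/5) = 0.2400, and (61−56)/(56−32) = 0.2083.
0.2400 ≥ 0.2083, so cooperation is sustainable.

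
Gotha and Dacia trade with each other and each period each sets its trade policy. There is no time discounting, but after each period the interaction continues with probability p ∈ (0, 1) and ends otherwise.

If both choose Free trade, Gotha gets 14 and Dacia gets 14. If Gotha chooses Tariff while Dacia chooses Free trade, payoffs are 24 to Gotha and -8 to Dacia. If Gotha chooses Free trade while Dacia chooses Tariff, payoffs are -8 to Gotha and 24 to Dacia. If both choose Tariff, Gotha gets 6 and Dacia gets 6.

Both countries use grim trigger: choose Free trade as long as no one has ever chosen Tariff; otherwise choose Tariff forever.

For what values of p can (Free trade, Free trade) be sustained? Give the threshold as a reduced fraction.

5/9

With no time discounting, the continuation probability p plays the role of the discount factor.
Grim-trigger IC: 14/(1−p) ≥ 24 + 6p/(1−p) ⇒ p ≥ (24−14)/(24−6) = 5/9.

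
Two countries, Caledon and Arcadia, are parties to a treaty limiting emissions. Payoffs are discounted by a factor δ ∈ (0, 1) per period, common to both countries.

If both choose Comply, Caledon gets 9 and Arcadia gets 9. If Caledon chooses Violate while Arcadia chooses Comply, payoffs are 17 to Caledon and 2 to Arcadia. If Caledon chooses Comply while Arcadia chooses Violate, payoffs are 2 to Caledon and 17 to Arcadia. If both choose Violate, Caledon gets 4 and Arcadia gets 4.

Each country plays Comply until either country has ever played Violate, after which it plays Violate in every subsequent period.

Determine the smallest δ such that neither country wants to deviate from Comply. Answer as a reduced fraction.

8/13

Cooperation forever yields 9 each period: 9/(1−δ).
Deviating yields 17 once, then 4 forever: 17 + 4δ/(1−δ).
No profitable deviation requires 9/(1−δ) ≥ 17 + 4δ/(1−δ).
Multiplying by (1−δ): 9 ≥ 17(1−δ) + 4δ = 17 − 13δ.
So 13δ ≥ 8, i.e. δ ≥ 8/13.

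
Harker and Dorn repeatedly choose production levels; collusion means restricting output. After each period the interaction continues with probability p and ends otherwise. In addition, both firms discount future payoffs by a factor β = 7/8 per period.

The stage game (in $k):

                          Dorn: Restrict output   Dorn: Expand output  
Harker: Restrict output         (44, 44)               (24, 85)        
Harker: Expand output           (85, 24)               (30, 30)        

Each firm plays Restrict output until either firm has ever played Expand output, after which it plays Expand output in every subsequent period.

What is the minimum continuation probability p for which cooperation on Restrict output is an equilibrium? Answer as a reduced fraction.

Expected continuation weight on next period's payoff is β·p = 7/8·p, which plays the role of the discount factor.
Cooperation requires 7/8·p ≥ (85−44)/(85−30) = 41/55, hence p ≥ 328/385.

328/385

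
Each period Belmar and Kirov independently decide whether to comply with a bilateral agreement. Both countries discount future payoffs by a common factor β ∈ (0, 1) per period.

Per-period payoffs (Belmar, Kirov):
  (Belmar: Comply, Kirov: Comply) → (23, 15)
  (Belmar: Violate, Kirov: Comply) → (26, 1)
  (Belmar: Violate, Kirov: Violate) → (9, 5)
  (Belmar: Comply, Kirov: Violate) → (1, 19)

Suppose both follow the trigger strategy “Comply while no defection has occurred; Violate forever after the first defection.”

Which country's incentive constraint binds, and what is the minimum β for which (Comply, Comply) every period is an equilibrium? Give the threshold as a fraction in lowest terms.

Belmar: cooperation gives 23 each period; deviation gives 26 once then 9 forever.
  23/(1−β) ≥ 26 + 9β/(1−β) ⇒ β ≥ 3/17.
Kirov: cooperation gives 15 each period; deviation gives 19 once then 5 forever.
  β ≥ 4/14 = 2/7.
Both must hold, so the binding constraint is Kirov's: β ≥ 2/7.

Kirov; β ≥ 2/7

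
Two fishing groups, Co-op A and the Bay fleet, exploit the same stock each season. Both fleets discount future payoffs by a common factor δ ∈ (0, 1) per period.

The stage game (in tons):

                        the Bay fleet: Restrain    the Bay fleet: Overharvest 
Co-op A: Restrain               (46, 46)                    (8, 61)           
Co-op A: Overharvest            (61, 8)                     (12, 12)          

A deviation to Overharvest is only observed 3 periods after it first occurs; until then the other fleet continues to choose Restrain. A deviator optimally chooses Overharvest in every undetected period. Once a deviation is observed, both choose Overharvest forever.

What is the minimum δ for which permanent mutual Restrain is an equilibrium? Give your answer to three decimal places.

Deviating for the 3 undetected periods gains 61−46 = 15 per period over cooperation, then loses 46−12 = 34 per period forever once punishment starts.
Gain: 15(1 + δ + … + δ^2); loss: 34·δ^3/(1−δ).
No profitable deviation ⇔ 15(1−δ^3) ≤ 34·δ^3, i.e. δ^3 ≥ 15/(15+34) = 15/49.
Hence δ ≥ (15/49)^(1/3) ≈ 0.674.

0.674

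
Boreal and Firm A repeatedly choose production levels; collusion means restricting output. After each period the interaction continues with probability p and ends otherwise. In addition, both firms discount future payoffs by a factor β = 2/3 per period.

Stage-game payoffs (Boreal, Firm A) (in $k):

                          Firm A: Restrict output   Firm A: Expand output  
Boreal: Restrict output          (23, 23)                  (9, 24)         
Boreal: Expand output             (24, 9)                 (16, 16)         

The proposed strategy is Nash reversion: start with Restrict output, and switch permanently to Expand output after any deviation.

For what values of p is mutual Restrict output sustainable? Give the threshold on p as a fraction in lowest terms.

Expected continuation weight on next period's payoff is β·p = 2/3·p, which plays the role of the discount factor.
Cooperation requires 2/3·p ≥ (24−23)/(24−16) = 1/8, hence p ≥ 3/16.

3/16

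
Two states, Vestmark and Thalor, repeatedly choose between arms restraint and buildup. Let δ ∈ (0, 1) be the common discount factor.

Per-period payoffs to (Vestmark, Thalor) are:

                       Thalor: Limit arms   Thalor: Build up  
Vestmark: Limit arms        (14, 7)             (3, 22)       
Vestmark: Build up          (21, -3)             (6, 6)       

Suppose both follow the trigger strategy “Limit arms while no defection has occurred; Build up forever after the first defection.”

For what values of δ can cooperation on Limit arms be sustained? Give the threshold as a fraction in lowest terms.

For Vestmark: deviation gain 21−14 = 7, per-period punishment loss 14−6 = 8. IC gives δ ≥ 7/15.
For Thalor: gain 15, loss 1 per period, so δ ≥ 15/16.
The tighter constraint is Thalor's, so cooperation needs δ ≥ 15/16.

15/16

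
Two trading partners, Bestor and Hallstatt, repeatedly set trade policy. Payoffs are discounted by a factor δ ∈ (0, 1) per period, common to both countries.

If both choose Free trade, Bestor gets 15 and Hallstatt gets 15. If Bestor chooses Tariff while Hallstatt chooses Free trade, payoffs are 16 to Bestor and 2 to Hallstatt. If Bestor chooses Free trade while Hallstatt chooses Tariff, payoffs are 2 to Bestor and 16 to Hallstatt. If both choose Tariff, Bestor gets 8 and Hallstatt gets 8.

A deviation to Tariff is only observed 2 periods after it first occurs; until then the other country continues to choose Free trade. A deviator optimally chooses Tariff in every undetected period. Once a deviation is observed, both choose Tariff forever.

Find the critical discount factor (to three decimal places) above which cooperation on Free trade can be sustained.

A deviator earns 16 for 2 periods, then 8 forever; cooperating earns 15 forever. Multiplying the IC by (1−δ):
15 ≥ 16(1−δ^2) + 8δ^2, so 8·δ^2 ≥ 1 and δ^2 ≥ 1/8.
δ ≥ (1/8)^(1/2) ≈ 0.354.

0.354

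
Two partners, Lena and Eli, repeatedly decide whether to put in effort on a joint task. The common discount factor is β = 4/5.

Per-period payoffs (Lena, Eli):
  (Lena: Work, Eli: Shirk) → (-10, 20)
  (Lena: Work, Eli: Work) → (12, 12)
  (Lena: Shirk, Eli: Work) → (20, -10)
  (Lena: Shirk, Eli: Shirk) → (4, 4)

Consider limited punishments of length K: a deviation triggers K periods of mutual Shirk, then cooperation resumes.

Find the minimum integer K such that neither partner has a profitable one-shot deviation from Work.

2

No profitable deviation requires (12−4)(β+…+β^K) ≥ 20−12, i.e. β+…+β^K ≥ 1 ≈ 1.0000.
With β = 4/5, the partial sums are K=1: 0.8000, K=2: 1.4400.
K = 2 is the first length at which the sum reaches 1.0000.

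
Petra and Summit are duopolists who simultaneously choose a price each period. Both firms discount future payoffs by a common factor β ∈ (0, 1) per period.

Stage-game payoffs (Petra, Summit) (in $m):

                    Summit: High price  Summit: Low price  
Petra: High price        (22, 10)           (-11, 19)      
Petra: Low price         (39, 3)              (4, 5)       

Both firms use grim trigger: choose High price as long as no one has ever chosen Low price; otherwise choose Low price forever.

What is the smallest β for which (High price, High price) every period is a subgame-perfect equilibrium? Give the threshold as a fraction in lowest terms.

Petra: cooperation gives 22 each period; deviation gives 39 once then 4 forever.
  22/(1−β) ≥ 39 + 4β/(1−β) ⇒ β ≥ 17/35.
Summit: cooperation gives 10 each period; deviation gives 19 once then 5 forever.
  β ≥ 9/14.
Both must hold, so the binding constraint is Summit's: β ≥ 9/14.

9/14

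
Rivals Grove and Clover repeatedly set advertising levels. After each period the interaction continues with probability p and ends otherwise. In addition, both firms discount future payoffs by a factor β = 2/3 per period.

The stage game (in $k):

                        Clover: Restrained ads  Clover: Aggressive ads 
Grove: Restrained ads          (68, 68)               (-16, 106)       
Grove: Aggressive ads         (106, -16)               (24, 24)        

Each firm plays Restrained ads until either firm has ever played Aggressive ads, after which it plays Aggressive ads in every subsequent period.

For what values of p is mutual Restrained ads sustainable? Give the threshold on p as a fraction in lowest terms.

57/82

With continuation probability p and discount β, the effective per-period discount factor is βp.
Grim-trigger IC: βp ≥ (106−68)/(106−24) = 19/41.
So p ≥ (19/41)/(2/3) = 57/82.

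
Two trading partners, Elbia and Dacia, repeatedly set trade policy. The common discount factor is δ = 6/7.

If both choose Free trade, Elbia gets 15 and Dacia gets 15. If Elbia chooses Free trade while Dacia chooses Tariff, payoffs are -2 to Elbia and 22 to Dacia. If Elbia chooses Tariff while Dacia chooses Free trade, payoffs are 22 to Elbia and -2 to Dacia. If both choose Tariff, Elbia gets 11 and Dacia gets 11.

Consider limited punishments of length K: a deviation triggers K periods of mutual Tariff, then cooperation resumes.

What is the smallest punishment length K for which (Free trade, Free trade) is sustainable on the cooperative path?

3

IC: δ(1−δ^K)/(1−δ) ≥ (22−15)/(15−11) = 7/4.
With δ = 6/7: need 1 − δ^K ≥ 7/4·(1−6/7)/(6/7), i.e. δ^K ≤ 0.7083.
Since (6/7)^2 = 0.7347 and (6/7)^3 = 0.6297, the smallest such K is 3.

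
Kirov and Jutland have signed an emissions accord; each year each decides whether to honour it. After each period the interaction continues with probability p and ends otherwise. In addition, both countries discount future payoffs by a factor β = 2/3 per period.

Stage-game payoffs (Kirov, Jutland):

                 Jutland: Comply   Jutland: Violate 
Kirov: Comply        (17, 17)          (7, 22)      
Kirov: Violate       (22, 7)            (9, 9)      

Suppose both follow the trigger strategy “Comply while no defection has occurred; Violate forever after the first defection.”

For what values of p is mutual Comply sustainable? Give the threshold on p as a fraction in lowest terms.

15/26

Expected continuation weight on next period's payoff is β·p = 2/3·p, which plays the role of the discount factor.
Cooperation requires 2/3·p ≥ (22−17)/(22−9) = 5/13, hence p ≥ 15/26.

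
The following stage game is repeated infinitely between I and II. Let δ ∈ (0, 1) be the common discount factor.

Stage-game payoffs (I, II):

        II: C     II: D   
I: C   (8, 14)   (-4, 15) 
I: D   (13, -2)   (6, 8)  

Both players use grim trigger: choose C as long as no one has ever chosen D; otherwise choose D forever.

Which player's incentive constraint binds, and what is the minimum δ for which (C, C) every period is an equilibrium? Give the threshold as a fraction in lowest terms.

I: cooperation gives 8 each period; deviation gives 13 once then 6 forever.
  8/(1−δ) ≥ 13 + 6δ/(1−δ) ⇒ δ ≥ 5/7.
II: cooperation gives 14 each period; deviation gives 15 once then 8 forever.
  δ ≥ 1/7.
Both must hold, so the binding constraint is I's: δ ≥ 5/7.

I; δ ≥ 5/7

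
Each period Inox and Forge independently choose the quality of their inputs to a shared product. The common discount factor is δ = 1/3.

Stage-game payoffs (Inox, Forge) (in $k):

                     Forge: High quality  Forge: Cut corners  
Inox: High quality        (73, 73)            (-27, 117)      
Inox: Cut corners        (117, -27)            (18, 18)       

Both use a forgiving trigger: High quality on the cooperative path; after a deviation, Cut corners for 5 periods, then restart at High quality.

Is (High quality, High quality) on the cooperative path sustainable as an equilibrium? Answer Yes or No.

IC: δ+…+δ^5 ≥ (117−73)/(73−18) = 4/5.
At δ = 1/3: partial sum = 0.4979 < 0.8000. Cooperation not sustainable.

No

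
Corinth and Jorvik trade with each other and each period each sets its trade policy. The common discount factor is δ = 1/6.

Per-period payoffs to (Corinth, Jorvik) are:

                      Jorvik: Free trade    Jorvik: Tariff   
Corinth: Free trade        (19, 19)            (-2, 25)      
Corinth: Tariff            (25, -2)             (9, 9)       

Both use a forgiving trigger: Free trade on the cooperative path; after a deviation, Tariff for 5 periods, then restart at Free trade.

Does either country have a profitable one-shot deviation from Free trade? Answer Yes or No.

Yes

A one-shot deviation gives 25 now, then 9 for 5 periods, then back to 19.
Gain from deviating: (25−19) today; loss: (19−9) in each of the next 5 periods.
No-deviation condition: (19−9)(δ+…+δ^5) ≥ 25−19, i.e. δ+…+δ^5 ≥ 3/5.
At δ = 1/6: δ+…+δ^5 = 0.2000 < 0.6000.
So cooperation is not sustainable.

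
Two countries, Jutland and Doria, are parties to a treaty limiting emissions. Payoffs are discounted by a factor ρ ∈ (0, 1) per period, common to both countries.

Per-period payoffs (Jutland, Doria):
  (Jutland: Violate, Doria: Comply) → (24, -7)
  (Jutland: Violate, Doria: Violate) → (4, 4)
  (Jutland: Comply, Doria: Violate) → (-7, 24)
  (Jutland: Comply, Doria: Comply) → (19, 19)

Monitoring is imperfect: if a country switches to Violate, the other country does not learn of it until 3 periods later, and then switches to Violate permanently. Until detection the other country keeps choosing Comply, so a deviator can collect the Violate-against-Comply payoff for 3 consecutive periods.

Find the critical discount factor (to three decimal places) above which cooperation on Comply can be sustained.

0.630

A deviator earns 24 for 3 periods, then 4 forever; cooperating earns 19 forever. Multiplying the IC by (1−ρ):
19 ≥ 24(1−ρ^3) + 4ρ^3, so 20·ρ^3 ≥ 5 and ρ^3 ≥ 1/4.
ρ ≥ (1/4)^(1/3) ≈ 0.630.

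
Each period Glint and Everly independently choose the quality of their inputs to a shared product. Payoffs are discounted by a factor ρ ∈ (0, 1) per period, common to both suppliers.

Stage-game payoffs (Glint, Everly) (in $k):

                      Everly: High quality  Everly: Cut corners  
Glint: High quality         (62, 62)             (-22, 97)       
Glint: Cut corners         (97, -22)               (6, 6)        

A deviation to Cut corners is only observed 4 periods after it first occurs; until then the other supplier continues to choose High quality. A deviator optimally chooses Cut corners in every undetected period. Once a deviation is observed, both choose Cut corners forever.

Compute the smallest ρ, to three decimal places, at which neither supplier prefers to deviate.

A deviator earns 97 for 4 periods, then 6 forever; cooperating earns 62 forever. Multiplying the IC by (1−ρ):
62 ≥ 97(1−ρ^4) + 6ρ^4, so 91·ρ^4 ≥ 35 and ρ^4 ≥ 5/13.
ρ ≥ (5/13)^(1/4) ≈ 0.788.

0.788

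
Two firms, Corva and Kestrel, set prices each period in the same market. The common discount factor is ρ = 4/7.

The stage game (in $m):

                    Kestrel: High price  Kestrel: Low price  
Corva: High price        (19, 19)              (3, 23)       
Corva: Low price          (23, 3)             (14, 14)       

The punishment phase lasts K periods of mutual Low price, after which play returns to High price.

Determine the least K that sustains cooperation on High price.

2

No profitable deviation requires (19−14)(ρ+…+ρ^K) ≥ 23−19, i.e. ρ+…+ρ^K ≥ 4/5 ≈ 0.8000.
With ρ = 4/7, the partial sums are K=1: 0.5714, K=2: 0.8980.
K = 2 is the first length at which the sum reaches 0.8000.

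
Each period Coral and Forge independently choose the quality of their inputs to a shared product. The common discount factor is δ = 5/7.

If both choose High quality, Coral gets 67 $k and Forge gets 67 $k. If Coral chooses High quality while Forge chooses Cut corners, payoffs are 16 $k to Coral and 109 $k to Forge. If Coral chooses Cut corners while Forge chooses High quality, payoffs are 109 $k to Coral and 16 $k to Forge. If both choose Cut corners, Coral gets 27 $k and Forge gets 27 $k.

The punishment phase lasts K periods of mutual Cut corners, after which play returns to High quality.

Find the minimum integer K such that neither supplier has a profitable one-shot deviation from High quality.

2

No profitable deviation requires (67−27)(δ+…+δ^K) ≥ 109−67, i.e. δ+…+δ^K ≥ 21/20 ≈ 1.0500.
With δ = 5/7, the partial sums are K=1: 0.7143, K=2: 1.2245.
K = 2 is the first length at which the sum reaches 1.0500.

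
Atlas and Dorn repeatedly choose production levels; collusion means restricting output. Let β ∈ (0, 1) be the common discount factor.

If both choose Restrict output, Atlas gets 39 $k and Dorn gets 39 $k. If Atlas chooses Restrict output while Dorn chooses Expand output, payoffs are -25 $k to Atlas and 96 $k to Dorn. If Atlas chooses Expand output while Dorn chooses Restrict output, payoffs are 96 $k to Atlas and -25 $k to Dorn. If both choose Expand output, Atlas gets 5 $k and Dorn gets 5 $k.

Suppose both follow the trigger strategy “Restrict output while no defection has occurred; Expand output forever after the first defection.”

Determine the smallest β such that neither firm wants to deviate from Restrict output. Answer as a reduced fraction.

57/91

One-period gain from deviating is 96 − 39 = 57. The loss is 39 − 5 = 34 in every subsequent period, with present value 34·β/(1−β).
Deviation is unprofitable when 34·β/(1−β) ≥ 57, i.e. β/(1−β) ≥ 57/34.
Equivalently β ≥ 57/(57+34) = 57/91.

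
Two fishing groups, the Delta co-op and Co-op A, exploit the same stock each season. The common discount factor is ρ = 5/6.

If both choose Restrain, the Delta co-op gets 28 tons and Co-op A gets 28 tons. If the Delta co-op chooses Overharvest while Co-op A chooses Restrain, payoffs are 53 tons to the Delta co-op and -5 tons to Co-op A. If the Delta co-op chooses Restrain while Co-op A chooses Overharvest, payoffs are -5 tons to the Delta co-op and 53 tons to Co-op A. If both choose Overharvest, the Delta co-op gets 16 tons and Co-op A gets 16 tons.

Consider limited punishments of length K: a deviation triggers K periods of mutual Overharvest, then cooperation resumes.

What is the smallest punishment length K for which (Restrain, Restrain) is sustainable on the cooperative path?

3

No profitable deviation requires (28−16)(ρ+…+ρ^K) ≥ 53−28, i.e. ρ+…+ρ^K ≥ 25/12 ≈ 2.0833.
With ρ = 5/6, the partial sums are K=1: 0.8333, K=2: 1.5278, K=3: 2.1065.
K = 3 is the first length at which the sum reaches 2.0833.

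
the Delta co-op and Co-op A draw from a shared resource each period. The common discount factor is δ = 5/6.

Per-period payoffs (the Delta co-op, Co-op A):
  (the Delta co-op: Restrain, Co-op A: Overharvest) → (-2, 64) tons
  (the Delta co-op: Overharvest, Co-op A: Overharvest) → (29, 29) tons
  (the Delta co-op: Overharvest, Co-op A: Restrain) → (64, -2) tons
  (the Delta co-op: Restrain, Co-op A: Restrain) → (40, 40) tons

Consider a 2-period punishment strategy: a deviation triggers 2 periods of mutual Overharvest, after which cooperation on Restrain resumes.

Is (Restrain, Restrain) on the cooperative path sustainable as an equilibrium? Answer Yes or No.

No

A one-shot deviation gives 64 now, then 29 for 2 periods, then back to 40.
Gain from deviating: (64−40) today; loss: (40−29) in each of the next 2 periods.
No-deviation condition: (40−29)(δ+…+δ^2) ≥ 64−40, i.e. δ+…+δ^2 ≥ 24/11.
At δ = 5/6: δ+…+δ^2 = 1.5278 < 2.1818.
So cooperation is not sustainable.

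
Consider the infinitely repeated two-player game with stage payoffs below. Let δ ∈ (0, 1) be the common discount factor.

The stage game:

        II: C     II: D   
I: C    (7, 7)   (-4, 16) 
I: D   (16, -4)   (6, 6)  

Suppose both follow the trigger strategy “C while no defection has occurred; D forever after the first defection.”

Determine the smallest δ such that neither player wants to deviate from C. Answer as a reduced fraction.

9/10

Under grim trigger the critical discount factor is (T−C)/(T−P) with T = 16, C = 7, P = 6.
δ* = (16−7)/(16−6) = 9/10.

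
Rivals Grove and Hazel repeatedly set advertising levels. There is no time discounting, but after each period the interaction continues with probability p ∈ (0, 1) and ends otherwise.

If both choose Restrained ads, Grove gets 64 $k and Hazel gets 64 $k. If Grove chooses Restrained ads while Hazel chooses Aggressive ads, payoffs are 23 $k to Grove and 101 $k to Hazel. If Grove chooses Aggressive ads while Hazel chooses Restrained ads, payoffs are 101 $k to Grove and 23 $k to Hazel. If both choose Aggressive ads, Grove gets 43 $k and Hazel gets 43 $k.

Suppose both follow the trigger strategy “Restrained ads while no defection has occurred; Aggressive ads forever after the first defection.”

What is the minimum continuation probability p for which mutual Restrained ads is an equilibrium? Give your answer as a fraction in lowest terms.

37/58

Expected cooperation value is 64 + p·64 + p²·64 + … = 64/(1−p); deviation gives 101 + p·43/(1−p).
64 ≥ 101(1−p) + 43p ⇒ 58p ≥ 37 ⇒ p ≥ 37/58.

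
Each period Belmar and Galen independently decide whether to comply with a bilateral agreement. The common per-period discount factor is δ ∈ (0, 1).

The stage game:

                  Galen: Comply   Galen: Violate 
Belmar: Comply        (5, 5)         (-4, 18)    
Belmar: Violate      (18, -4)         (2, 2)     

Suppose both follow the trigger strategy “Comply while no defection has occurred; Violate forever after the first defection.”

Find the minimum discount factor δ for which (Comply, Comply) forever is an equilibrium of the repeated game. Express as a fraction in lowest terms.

One-period gain from deviating is 18 − 5 = 13. The loss is 5 − 2 = 3 in every subsequent period, with present value 3·δ/(1−δ).
Deviation is unprofitable when 3·δ/(1−δ) ≥ 13, i.e. δ/(1−δ) ≥ 13/3.
Equivalently δ ≥ 13/(13+3) = 13/16.

13/16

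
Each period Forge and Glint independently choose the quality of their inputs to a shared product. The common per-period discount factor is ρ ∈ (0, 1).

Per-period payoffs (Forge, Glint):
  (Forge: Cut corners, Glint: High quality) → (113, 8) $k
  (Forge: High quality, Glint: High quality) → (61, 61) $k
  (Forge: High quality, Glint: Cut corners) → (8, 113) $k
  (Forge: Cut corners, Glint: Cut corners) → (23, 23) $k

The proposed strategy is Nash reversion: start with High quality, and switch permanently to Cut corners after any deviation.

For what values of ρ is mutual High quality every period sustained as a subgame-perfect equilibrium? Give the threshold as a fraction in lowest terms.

26/45

61/(1−ρ) ≥ 113 + 23ρ/(1−ρ)
61 ≥ 113 − 90ρ
ρ ≥ 52/90 = 26/45.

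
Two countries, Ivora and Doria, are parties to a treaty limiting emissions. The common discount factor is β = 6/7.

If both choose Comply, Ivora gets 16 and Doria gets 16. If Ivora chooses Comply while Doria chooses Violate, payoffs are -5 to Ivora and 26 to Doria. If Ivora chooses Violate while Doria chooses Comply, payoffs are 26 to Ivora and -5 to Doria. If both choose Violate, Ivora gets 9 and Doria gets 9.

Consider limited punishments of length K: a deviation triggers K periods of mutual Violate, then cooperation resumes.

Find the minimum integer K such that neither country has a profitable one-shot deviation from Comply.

2

Need Σ_{k=1}^{K} β^k ≥ (26−16)/(16−9) = 1.4286 at β = 6/7.
At K = 1 the sum is 0.8571 < 1.4286; at K = 2 it is 1.5918 ≥ 1.4286.
So the minimum punishment length is K = 2.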